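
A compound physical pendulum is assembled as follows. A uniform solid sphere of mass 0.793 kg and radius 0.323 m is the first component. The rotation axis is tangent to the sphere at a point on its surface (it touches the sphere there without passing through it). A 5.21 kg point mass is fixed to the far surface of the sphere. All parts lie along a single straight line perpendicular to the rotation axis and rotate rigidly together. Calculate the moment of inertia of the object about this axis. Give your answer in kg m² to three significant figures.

2.29

Solid sphere: I_cm = (2/5)MR² = (2/5)(0.793)(0.323)² = 0.033093 kg m²; centre at d = 0.323 m, so the parallel axis theorem gives I = 0.033093 + (0.793)(0.323)² = 0.11583 kg m².
Point mass: I_cm = 0; centre at d = 0.323 + 0.323 = 0.646 m, so the parallel axis theorem gives I = 0 + (5.21)(0.646)² = 2.1742 kg m².
Total I = 0.11583 + 2.1742 = 2.29 kg m².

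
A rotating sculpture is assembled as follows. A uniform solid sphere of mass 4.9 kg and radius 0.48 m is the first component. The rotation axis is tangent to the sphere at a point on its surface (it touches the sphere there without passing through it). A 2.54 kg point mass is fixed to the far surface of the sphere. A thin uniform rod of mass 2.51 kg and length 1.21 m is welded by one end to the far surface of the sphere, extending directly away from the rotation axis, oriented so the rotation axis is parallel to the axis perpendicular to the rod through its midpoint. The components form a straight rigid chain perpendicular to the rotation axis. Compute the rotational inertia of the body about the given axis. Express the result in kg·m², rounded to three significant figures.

Solid sphere: I_cm = (2/5)MR² = (2/5)(4.9)(0.48)² = 0.45158 kg·m²; centre at d = 0.48 m, so the parallel axis theorem gives I = 0.45158 + (4.9)(0.48)² = 1.5805 kg·m².
Point mass: I_cm = 0; centre at d = 0.48 + 0.48 = 0.96 m, so the parallel axis theorem gives I = 0 + (2.54)(0.96)² = 2.3409 kg·m².
Thin rod: I_cm = (1/12)ML² = (1/12)(2.51)(1.21)² = 0.30624 kg·m²; centre at d = 0.48 + 0.48 + 0.605 = 1.565 m, so the parallel axis theorem gives I = 0.30624 + (2.51)(1.565)² = 6.4538 kg·m².
Total I = 1.5805 + 2.3409 + 6.4538 = 10.375 kg·m².

10.4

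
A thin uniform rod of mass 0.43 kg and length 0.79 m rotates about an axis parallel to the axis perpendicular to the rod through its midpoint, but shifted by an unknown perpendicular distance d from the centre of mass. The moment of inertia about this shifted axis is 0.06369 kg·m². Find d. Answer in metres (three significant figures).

0.310

About the centre-of-mass axis, I_cm = (1/12)ML² = (1/12)(0.43)(0.79)² = 0.022364 kg·m².
Parallel axis theorem: I = I_cm + Md², so Md² = 0.06369 − 0.022364 = 0.041326 kg·m².
d = √(0.041326 / 0.43) = 0.31001 m.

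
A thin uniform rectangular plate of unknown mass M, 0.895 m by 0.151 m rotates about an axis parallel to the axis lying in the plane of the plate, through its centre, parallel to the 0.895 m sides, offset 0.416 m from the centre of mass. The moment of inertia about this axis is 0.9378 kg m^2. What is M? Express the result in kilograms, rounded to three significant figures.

5.36

I = I_cm + Md² = (1/12)Mb² + Md² = M·[0.0833333·(0.151)² + (0.416)²] = M·0.17496.
So M = 0.9378 / 0.17496 = 5.3602 kg.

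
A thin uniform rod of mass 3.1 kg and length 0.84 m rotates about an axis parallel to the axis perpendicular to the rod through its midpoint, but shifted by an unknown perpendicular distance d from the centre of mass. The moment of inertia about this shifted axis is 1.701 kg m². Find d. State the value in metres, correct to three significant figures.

About the centre-of-mass axis, I_cm = (1/12)ML² = (1/12)(3.1)(0.84)² = 0.18228 kg m².
Parallel axis theorem: I = I_cm + Md², so Md² = 1.701 − 0.18228 = 1.5187 kg m².
d = √(1.5187 / 3.1) = 0.69994 m.

0.700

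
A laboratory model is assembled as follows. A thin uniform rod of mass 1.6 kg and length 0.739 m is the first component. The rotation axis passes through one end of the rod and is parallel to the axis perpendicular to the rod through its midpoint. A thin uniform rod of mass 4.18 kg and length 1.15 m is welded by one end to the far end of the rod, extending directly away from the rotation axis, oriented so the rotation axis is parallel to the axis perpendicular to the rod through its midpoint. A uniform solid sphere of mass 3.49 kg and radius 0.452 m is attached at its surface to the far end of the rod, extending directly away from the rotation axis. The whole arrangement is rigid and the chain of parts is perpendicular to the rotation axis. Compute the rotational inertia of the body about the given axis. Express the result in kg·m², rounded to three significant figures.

27.4

Thin rod: I_cm = (1/12)ML² = (1/12)(1.6)(0.739)² = 0.072816 kg·m²; centre at d = 0.3695 m, so the parallel axis theorem gives I = 0.072816 + (1.6)(0.3695)² = 0.29126 kg·m².
Thin rod: I_cm = (1/12)ML² = (1/12)(4.18)(1.15)² = 0.46067 kg·m²; centre at d = 0.3695 + 0.3695 + 0.575 = 1.314 m, so the parallel axis theorem gives I = 0.46067 + (4.18)(1.314)² = 7.6778 kg·m².
Solid sphere: I_cm = (2/5)MR² = (2/5)(3.49)(0.452)² = 0.28521 kg·m²; centre at d = 0.3695 + 0.3695 + 0.575 + 0.575 + 0.452 = 2.341 m, so the parallel axis theorem gives I = 0.28521 + (3.49)(2.341)² = 19.411 kg·m².
Total I = 0.29126 + 7.6778 + 19.411 = 27.38 kg·m².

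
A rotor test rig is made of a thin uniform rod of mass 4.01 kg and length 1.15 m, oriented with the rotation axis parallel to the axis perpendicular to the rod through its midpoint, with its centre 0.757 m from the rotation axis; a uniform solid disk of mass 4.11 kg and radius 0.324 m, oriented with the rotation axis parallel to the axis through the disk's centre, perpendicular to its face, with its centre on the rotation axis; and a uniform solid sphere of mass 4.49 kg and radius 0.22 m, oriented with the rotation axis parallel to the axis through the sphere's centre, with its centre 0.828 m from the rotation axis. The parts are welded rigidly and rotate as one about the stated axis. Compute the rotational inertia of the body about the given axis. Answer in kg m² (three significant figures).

Thin rod: I_cm = (1/12)ML² = (1/12)(4.01)(1.15)² = 0.44194 kg m²; centre at d = 0.757 m, so I = I_cm + Md² gives I = 0.44194 + (4.01)(0.757)² = 2.7399 kg m².
Solid disk: I_cm = (1/2)MR² = (1/2)(4.11)(0.324)² = 0.21573 kg m²; axis through the centre, so I = 0.21573 kg m².
Solid sphere: I_cm = (2/5)MR² = (2/5)(4.49)(0.22)² = 0.086926 kg m²; centre at d = 0.828 m, so I = I_cm + Md² gives I = 0.086926 + (4.49)(0.828)² = 3.1652 kg m².
Total I = 2.7399 + 0.21573 + 3.1652 = 6.1208 kg m².

6.12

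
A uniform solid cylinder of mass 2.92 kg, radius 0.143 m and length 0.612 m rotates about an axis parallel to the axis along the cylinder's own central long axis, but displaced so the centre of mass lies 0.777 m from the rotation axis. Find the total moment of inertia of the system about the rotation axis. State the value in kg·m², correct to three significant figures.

1.79

I_cm = (1/2)MR² = (1/2)(2.92)(0.143)² = 0.029856 kg·m²; centre at d = 0.777 m, so I = I_cm + Md² gives I = 0.029856 + (2.92)(0.777)² = 1.7927 kg·m².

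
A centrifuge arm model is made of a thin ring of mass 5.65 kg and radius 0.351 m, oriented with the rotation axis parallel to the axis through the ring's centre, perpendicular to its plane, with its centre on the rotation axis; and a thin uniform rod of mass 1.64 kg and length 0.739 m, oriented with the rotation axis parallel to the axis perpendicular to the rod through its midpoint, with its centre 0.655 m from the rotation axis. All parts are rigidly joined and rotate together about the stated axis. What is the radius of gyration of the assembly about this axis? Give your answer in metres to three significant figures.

0.450

Thin ring: I_cm = MR² = (5.65)(0.351)² = 0.69609 kg m²; axis through the centre, so I = 0.69609 kg m².
Thin rod: I_cm = (1/12)ML² = (1/12)(1.64)(0.739)² = 0.074637 kg m²; centre at d = 0.655 m, so the parallel axis theorem gives I = 0.074637 + (1.64)(0.655)² = 0.77824 kg m².
Total I = 1.4743 kg m²; total mass M = 7.29 kg.
k = √(I/M) = √(1.4743/7.29) = 0.44971 m.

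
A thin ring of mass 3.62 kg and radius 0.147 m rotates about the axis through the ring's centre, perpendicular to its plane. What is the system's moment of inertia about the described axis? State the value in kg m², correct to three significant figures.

0.0782

I_cm = MR² = (3.62)(0.147)² = 0.078225 kg m²; axis through the centre, so I = 0.078225 kg m².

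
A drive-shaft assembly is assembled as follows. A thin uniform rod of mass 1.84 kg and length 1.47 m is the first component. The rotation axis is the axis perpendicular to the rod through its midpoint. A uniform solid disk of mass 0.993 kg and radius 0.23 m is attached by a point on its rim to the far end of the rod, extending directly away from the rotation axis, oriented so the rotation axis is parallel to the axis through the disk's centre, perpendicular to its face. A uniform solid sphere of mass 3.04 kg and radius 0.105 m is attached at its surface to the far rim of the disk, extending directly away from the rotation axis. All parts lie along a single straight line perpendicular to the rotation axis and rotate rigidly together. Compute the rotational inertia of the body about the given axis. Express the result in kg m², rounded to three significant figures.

Thin rod: I_cm = (1/12)ML² = (1/12)(1.84)(1.47)² = 0.33134 kg m²; axis through the centre, so I = 0.33134 kg m².
Solid disk: I_cm = (1/2)MR² = (1/2)(0.993)(0.23)² = 0.026265 kg m²; centre at d = 0.735 + 0.23 = 0.965 m, so I = I_cm + Md² gives I = 0.026265 + (0.993)(0.965)² = 0.95097 kg m².
Solid sphere: I_cm = (2/5)MR² = (2/5)(3.04)(0.105)² = 0.013406 kg m²; centre at d = 0.735 + 0.23 + 0.23 + 0.105 = 1.3 m, so I = I_cm + Md² gives I = 0.013406 + (3.04)(1.3)² = 5.151 kg m².
Total I = 0.33134 + 0.95097 + 5.151 = 6.4333 kg m².

6.43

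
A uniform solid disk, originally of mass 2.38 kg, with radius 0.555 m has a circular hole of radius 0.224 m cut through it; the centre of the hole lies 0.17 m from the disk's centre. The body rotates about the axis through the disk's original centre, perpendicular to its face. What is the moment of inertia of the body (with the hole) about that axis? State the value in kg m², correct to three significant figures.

0.346

Unpierced body about its centre: I₀ = (1/2)MR² = (1/2)(2.38)(0.555)² = 0.36655 kg m².
The removed disk has mass m = M·(r/R)² = (2.38)(0.224/0.555)² = 0.38769 kg (same uniform areal density).
Its moment of inertia about the rotation axis (parallel-axis theorem): I_hole = (1/2)mr² + md² = (1/2)(0.38769)(0.224)² + (0.38769)(0.17)² = 0.020931 kg m².
Treating the hole as negative mass, I = I₀ − I_hole = 0.36655 − 0.020931 = 0.34562 kg m².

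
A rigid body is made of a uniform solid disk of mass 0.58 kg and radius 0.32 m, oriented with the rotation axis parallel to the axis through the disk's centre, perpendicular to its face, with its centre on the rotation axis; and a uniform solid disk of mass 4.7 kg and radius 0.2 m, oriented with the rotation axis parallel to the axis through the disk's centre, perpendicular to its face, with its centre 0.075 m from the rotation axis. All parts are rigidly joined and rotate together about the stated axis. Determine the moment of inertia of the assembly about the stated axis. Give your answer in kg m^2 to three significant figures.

Solid disk: I_cm = (1/2)MR² = (1/2)(0.58)(0.32)² = 0.029696 kg m^2; axis through the centre, so I = 0.029696 kg m^2.
Solid disk: I_cm = (1/2)MR² = (1/2)(4.7)(0.2)² = 0.094 kg m^2; centre at d = 0.075 m, so the parallel axis theorem gives I = 0.094 + (4.7)(0.075)² = 0.12044 kg m^2.
Total I = 0.029696 + 0.12044 = 0.15013 kg m^2.

0.150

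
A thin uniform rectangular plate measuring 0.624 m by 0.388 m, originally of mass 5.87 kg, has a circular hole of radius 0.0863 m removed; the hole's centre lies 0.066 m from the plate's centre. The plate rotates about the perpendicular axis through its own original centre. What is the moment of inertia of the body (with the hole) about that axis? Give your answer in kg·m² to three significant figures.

Unpierced body about its centre: I₀ = (1/12)M(a²+b²) = (1/12)(5.87)[(0.624)² + (0.388)²] = 0.26411 kg·m².
The removed disk has mass m = M·πr²/(ab) = (5.87)·π(0.0863)²/(0.624·0.388) = 0.56727 kg (same uniform areal density).
Its moment of inertia about the rotation axis (parallel-axis theorem): I_hole = (1/2)mr² + md² = (1/2)(0.56727)(0.0863)² + (0.56727)(0.066)² = 0.0045835 kg·m².
Treating the hole as negative mass, I = I₀ − I_hole = 0.26411 − 0.0045835 = 0.25953 kg·m².

0.260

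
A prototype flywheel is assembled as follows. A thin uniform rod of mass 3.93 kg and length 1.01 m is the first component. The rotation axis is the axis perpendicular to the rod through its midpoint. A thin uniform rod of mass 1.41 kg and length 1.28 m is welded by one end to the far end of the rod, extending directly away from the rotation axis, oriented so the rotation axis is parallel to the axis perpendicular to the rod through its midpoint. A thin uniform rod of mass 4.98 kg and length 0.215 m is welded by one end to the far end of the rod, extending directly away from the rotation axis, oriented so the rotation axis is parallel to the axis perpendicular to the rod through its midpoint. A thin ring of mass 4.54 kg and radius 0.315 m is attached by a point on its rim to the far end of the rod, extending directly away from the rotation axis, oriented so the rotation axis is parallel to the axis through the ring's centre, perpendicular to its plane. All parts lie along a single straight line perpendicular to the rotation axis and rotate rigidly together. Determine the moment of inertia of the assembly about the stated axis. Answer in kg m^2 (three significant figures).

45.0

Thin rod: I_cm = (1/12)ML² = (1/12)(3.93)(1.01)² = 0.33408 kg m^2; axis through the centre, so I = 0.33408 kg m^2.
Thin rod: I_cm = (1/12)ML² = (1/12)(1.41)(1.28)² = 0.19251 kg m^2; centre at d = 0.505 + 0.64 = 1.145 m, so the parallel axis theorem gives I = 0.19251 + (1.41)(1.145)² = 2.0411 kg m^2.
Thin rod: I_cm = (1/12)ML² = (1/12)(4.98)(0.215)² = 0.019183 kg m^2; centre at d = 0.505 + 0.64 + 0.64 + 0.1075 = 1.8925 m, so the parallel axis theorem gives I = 0.019183 + (4.98)(1.8925)² = 17.855 kg m^2.
Thin ring: I_cm = MR² = (4.54)(0.315)² = 0.45048 kg m^2; centre at d = 0.505 + 0.64 + 0.64 + 0.1075 + 0.1075 + 0.315 = 2.315 m, so the parallel axis theorem gives I = 0.45048 + (4.54)(2.315)² = 24.781 kg m^2.
Total I = 0.33408 + 2.0411 + 17.855 + 24.781 = 45.012 kg m^2.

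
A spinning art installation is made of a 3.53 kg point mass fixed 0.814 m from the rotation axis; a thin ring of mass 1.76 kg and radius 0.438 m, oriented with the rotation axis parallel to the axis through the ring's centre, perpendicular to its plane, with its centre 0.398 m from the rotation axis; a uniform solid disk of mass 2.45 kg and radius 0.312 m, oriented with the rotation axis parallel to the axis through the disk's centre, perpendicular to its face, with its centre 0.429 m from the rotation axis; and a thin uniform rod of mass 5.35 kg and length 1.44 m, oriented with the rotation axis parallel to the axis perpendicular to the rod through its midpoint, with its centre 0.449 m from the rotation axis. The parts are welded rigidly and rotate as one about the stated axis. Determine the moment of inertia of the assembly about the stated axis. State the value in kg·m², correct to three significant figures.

Point mass: I_cm = 0; centre at d = 0.814 m, so I = I_cm + Md² gives I = 0 + (3.53)(0.814)² = 2.339 kg·m².
Thin ring: I_cm = MR² = (1.76)(0.438)² = 0.33765 kg·m²; centre at d = 0.398 m, so I = I_cm + Md² gives I = 0.33765 + (1.76)(0.398)² = 0.61644 kg·m².
Solid disk: I_cm = (1/2)MR² = (1/2)(2.45)(0.312)² = 0.11925 kg·m²; centre at d = 0.429 m, so I = I_cm + Md² gives I = 0.11925 + (2.45)(0.429)² = 0.57015 kg·m².
Thin rod: I_cm = (1/12)ML² = (1/12)(5.35)(1.44)² = 0.92448 kg·m²; centre at d = 0.449 m, so I = I_cm + Md² gives I = 0.92448 + (5.35)(0.449)² = 2.003 kg·m².
Total I = 2.339 + 0.61644 + 0.57015 + 2.003 = 5.5286 kg·m².

5.53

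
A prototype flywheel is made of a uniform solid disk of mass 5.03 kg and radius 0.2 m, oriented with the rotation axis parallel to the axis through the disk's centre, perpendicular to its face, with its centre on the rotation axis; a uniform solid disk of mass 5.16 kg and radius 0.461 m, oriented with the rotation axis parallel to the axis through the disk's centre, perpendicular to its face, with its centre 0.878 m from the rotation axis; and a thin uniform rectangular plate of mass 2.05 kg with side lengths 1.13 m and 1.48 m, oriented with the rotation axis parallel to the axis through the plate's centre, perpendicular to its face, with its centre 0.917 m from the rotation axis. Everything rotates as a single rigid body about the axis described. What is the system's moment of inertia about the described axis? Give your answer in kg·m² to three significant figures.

Solid disk: I_cm = (1/2)MR² = (1/2)(5.03)(0.2)² = 0.1006 kg·m²; axis through the centre, so I = 0.1006 kg·m².
Solid disk: I_cm = (1/2)MR² = (1/2)(5.16)(0.461)² = 0.5483 kg·m²; centre at d = 0.878 m, so I = I_cm + Md² gives I = 0.5483 + (5.16)(0.878)² = 4.5261 kg·m².
Rectangular plate: I_cm = (1/12)M(a²+b²) = (1/12)(2.05)[(1.13)² + (1.48)²] = 0.59233 kg·m²; centre at d = 0.917 m, so I = I_cm + Md² gives I = 0.59233 + (2.05)(0.917)² = 2.3162 kg·m².
Total I = 0.1006 + 4.5261 + 2.3162 = 6.9428 kg·m².

6.94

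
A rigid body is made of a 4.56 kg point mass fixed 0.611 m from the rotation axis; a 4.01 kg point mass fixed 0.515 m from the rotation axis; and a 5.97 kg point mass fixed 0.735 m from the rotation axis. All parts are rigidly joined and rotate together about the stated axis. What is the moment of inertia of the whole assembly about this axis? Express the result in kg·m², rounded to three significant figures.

5.99

Point mass: I_cm = 0; centre at d = 0.611 m, so the parallel axis theorem gives I = 0 + (4.56)(0.611)² = 1.7023 kg·m².
Point mass: I_cm = 0; centre at d = 0.515 m, so the parallel axis theorem gives I = 0 + (4.01)(0.515)² = 1.0636 kg·m².
Point mass: I_cm = 0; centre at d = 0.735 m, so the parallel axis theorem gives I = 0 + (5.97)(0.735)² = 3.2251 kg·m².
Total I = 1.7023 + 1.0636 + 3.2251 = 5.991 kg·m².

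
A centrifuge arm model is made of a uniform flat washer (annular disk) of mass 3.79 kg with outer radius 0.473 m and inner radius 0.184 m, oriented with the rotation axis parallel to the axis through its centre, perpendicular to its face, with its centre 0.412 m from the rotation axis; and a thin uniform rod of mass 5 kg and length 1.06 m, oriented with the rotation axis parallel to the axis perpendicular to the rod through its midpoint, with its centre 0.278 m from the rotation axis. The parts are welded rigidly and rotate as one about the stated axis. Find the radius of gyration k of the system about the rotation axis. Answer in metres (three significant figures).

Annular disk: I_cm = (1/2)M(R²+r²) = (1/2)(3.79)[(0.473)² + (0.184)²] = 0.48812 kg m²; centre at d = 0.412 m, so the parallel axis theorem gives I = 0.48812 + (3.79)(0.412)² = 1.1315 kg m².
Thin rod: I_cm = (1/12)ML² = (1/12)(5)(1.06)² = 0.46817 kg m²; centre at d = 0.278 m, so the parallel axis theorem gives I = 0.46817 + (5)(0.278)² = 0.85459 kg m².
Total I = 1.986 kg m²; total mass M = 8.79 kg.
k = √(I/M) = √(1.986/8.79) = 0.47533 m.

0.475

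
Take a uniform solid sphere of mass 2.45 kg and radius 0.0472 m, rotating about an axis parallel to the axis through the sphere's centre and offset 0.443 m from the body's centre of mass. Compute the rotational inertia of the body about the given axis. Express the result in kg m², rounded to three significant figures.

I_cm = (2/5)MR² = (2/5)(2.45)(0.0472)² = 0.0021833 kg m²; centre at d = 0.443 m, so I = I_cm + Md² gives I = 0.0021833 + (2.45)(0.443)² = 0.48299 kg m².

0.483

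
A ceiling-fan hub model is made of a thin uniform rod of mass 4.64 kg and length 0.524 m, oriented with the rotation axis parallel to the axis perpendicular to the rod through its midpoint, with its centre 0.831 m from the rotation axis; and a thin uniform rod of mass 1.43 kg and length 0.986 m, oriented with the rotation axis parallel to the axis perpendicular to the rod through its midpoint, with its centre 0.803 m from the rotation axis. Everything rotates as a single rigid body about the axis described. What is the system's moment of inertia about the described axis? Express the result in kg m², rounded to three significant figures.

Thin rod: I_cm = (1/12)ML² = (1/12)(4.64)(0.524)² = 0.10617 kg m²; centre at d = 0.831 m, so I = I_cm + Md² gives I = 0.10617 + (4.64)(0.831)² = 3.3104 kg m².
Thin rod: I_cm = (1/12)ML² = (1/12)(1.43)(0.986)² = 0.11585 kg m²; centre at d = 0.803 m, so I = I_cm + Md² gives I = 0.11585 + (1.43)(0.803)² = 1.0379 kg m².
Total I = 3.3104 + 1.0379 = 4.3483 kg m².

4.35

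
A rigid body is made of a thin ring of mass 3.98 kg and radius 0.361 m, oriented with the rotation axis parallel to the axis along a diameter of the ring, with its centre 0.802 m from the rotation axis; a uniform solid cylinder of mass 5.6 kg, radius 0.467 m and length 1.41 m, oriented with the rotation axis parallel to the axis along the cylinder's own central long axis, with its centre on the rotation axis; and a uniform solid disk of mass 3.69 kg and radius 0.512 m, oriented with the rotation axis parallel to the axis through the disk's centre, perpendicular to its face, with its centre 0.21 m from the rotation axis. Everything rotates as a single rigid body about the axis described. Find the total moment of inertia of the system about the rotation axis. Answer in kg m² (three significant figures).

Thin ring: I_cm = (1/2)MR² = (1/2)(3.98)(0.361)² = 0.25934 kg m²; centre at d = 0.802 m, so I = I_cm + Md² gives I = 0.25934 + (3.98)(0.802)² = 2.8193 kg m².
Solid cylinder: I_cm = (1/2)MR² = (1/2)(5.6)(0.467)² = 0.61065 kg m²; axis through the centre, so I = 0.61065 kg m².
Solid disk: I_cm = (1/2)MR² = (1/2)(3.69)(0.512)² = 0.48366 kg m²; centre at d = 0.21 m, so I = I_cm + Md² gives I = 0.48366 + (3.69)(0.21)² = 0.64638 kg m².
Total I = 2.8193 + 0.61065 + 0.64638 = 4.0763 kg m².

4.08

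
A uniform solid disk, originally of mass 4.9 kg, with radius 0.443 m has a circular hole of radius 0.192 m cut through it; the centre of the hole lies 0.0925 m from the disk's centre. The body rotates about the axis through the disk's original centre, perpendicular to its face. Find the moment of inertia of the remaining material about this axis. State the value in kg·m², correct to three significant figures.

0.456

Unpierced body about its centre: I₀ = (1/2)MR² = (1/2)(4.9)(0.443)² = 0.48081 kg·m².
The removed disk has mass m = M·(r/R)² = (4.9)(0.192/0.443)² = 0.92043 kg (same uniform areal density).
Its moment of inertia about the rotation axis (parallel-axis theorem): I_hole = (1/2)mr² + md² = (1/2)(0.92043)(0.192)² + (0.92043)(0.0925)² = 0.024841 kg·m².
Treating the hole as negative mass, I = I₀ − I_hole = 0.48081 − 0.024841 = 0.45597 kg·m².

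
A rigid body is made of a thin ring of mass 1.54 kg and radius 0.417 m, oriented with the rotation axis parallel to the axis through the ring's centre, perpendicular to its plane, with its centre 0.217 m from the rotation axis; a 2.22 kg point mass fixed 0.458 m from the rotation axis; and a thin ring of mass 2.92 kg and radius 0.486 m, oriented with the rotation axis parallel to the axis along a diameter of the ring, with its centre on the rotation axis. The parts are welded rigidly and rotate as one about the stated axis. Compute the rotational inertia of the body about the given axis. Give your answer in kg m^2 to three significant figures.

Thin ring: I_cm = MR² = (1.54)(0.417)² = 0.26779 kg m^2; centre at d = 0.217 m, so the parallel axis theorem gives I = 0.26779 + (1.54)(0.217)² = 0.34031 kg m^2.
Point mass: I_cm = 0; centre at d = 0.458 m, so the parallel axis theorem gives I = 0 + (2.22)(0.458)² = 0.46568 kg m^2.
Thin ring: I_cm = (1/2)MR² = (1/2)(2.92)(0.486)² = 0.34485 kg m^2; axis through the centre, so I = 0.34485 kg m^2.
Total I = 0.34031 + 0.46568 + 0.34485 = 1.1508 kg m^2.

1.15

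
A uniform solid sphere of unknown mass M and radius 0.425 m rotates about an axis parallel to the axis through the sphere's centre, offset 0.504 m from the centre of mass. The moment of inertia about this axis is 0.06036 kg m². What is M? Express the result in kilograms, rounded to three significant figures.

I = I_cm + Md² = (2/5)MR² + Md² = M·[0.4·(0.425)² + (0.504)²] = M·0.32627.
So M = 0.06036 / 0.32627 = 0.185 kg.

0.185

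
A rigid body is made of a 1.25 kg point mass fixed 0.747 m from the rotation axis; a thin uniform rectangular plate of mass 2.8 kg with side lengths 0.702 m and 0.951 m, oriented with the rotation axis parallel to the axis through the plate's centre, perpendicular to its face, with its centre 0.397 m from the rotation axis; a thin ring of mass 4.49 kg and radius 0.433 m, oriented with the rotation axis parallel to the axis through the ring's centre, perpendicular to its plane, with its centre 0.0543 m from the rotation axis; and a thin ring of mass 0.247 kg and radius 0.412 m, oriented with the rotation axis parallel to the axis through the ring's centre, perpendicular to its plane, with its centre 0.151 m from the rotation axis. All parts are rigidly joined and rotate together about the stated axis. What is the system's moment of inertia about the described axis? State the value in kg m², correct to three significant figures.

Point mass: I_cm = 0; centre at d = 0.747 m, so the parallel axis theorem gives I = 0 + (1.25)(0.747)² = 0.69751 kg m².
Rectangular plate: I_cm = (1/12)M(a²+b²) = (1/12)(2.8)[(0.702)² + (0.951)²] = 0.32601 kg m²; centre at d = 0.397 m, so the parallel axis theorem gives I = 0.32601 + (2.8)(0.397)² = 0.76732 kg m².
Thin ring: I_cm = MR² = (4.49)(0.433)² = 0.84183 kg m²; centre at d = 0.0543 m, so the parallel axis theorem gives I = 0.84183 + (4.49)(0.0543)² = 0.85506 kg m².
Thin ring: I_cm = MR² = (0.247)(0.412)² = 0.041927 kg m²; centre at d = 0.151 m, so the parallel axis theorem gives I = 0.041927 + (0.247)(0.151)² = 0.047559 kg m².
Total I = 0.69751 + 0.76732 + 0.85506 + 0.047559 = 2.3675 kg m².

2.37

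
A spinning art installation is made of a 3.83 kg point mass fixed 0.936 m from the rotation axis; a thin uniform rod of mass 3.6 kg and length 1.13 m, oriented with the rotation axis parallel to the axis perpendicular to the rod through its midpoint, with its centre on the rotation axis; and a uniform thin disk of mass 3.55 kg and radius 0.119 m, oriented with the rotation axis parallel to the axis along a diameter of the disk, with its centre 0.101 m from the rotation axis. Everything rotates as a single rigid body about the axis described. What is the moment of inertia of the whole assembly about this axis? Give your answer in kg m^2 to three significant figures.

3.79

Point mass: I_cm = 0; centre at d = 0.936 m, so I = I_cm + Md² gives I = 0 + (3.83)(0.936)² = 3.3554 kg m^2.
Thin rod: I_cm = (1/12)ML² = (1/12)(3.6)(1.13)² = 0.38307 kg m^2; axis through the centre, so I = 0.38307 kg m^2.
Thin disk: I_cm = (1/4)MR² = (1/4)(3.55)(0.119)² = 0.012568 kg m^2; centre at d = 0.101 m, so I = I_cm + Md² gives I = 0.012568 + (3.55)(0.101)² = 0.048781 kg m^2.
Total I = 3.3554 + 0.38307 + 0.048781 = 3.7873 kg m^2.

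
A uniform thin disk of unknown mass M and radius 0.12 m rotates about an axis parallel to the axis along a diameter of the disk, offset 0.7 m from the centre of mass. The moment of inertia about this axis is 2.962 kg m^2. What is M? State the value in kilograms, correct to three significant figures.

6.00

I = I_cm + Md² = (1/4)MR² + Md² = M·[0.25·(0.12)² + (0.7)²] = M·0.4936.
So M = 2.962 / 0.4936 = 6.0008 kg.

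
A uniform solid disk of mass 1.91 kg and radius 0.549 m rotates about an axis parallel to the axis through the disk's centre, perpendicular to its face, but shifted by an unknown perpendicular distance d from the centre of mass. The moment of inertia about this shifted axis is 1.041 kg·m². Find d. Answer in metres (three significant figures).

0.628

About the centre-of-mass axis, I_cm = (1/2)MR² = (1/2)(1.91)(0.549)² = 0.28784 kg·m².
Parallel axis theorem: I = I_cm + Md², so Md² = 1.041 − 0.28784 = 0.75316 kg·m².
d = √(0.75316 / 1.91) = 0.62795 m.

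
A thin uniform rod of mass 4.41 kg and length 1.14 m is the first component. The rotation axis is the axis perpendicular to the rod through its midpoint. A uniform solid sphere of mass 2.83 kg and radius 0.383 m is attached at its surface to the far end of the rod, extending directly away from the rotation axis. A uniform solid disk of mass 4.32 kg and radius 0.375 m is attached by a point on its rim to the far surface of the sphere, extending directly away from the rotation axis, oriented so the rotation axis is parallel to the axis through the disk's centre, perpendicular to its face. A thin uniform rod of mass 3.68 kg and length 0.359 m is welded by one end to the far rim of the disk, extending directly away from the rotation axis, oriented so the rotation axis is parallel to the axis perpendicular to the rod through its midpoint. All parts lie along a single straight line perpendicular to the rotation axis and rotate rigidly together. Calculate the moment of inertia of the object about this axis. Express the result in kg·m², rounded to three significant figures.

Thin rod: I_cm = (1/12)ML² = (1/12)(4.41)(1.14)² = 0.4776 kg·m²; axis through the centre, so I = 0.4776 kg·m².
Solid sphere: I_cm = (2/5)MR² = (2/5)(2.83)(0.383)² = 0.16605 kg·m²; centre at d = 0.57 + 0.383 = 0.953 m, so the parallel axis theorem gives I = 0.16605 + (2.83)(0.953)² = 2.7363 kg·m².
Solid disk: I_cm = (1/2)MR² = (1/2)(4.32)(0.375)² = 0.30375 kg·m²; centre at d = 0.57 + 0.383 + 0.383 + 0.375 = 1.711 m, so the parallel axis theorem gives I = 0.30375 + (4.32)(1.711)² = 12.951 kg·m².
Thin rod: I_cm = (1/12)ML² = (1/12)(3.68)(0.359)² = 0.039524 kg·m²; centre at d = 0.57 + 0.383 + 0.383 + 0.375 + 0.375 + 0.1795 = 2.2655 m, so the parallel axis theorem gives I = 0.039524 + (3.68)(2.2655)² = 18.927 kg·m².
Total I = 0.4776 + 2.7363 + 12.951 + 18.927 = 35.092 kg·m².

35.1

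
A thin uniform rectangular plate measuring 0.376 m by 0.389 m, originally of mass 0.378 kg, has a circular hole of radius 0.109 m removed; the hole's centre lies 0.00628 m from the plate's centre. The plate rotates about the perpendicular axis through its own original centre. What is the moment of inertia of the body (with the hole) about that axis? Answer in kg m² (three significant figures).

0.00864

Unpierced body about its centre: I₀ = (1/12)M(a²+b²) = (1/12)(0.378)[(0.376)² + (0.389)²] = 0.00922 kg m².
The removed disk has mass m = M·πr²/(ab) = (0.378)·π(0.109)²/(0.376·0.389) = 0.096462 kg (same uniform areal density).
Its moment of inertia about the rotation axis (parallel-axis theorem): I_hole = (1/2)mr² + md² = (1/2)(0.096462)(0.109)² + (0.096462)(0.00628)² = 0.00057684 kg m².
Treating the hole as negative mass, I = I₀ − I_hole = 0.00922 − 0.00057684 = 0.0086431 kg m².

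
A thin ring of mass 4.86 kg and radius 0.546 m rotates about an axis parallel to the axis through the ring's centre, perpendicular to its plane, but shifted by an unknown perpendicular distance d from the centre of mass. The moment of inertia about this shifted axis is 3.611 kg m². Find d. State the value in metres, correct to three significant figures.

0.667

About the centre-of-mass axis, I_cm = MR² = (4.86)(0.546)² = 1.4488 kg m².
Parallel axis theorem: I = I_cm + Md², so Md² = 3.611 − 1.4488 = 2.1622 kg m².
d = √(2.1622 / 4.86) = 0.667 m.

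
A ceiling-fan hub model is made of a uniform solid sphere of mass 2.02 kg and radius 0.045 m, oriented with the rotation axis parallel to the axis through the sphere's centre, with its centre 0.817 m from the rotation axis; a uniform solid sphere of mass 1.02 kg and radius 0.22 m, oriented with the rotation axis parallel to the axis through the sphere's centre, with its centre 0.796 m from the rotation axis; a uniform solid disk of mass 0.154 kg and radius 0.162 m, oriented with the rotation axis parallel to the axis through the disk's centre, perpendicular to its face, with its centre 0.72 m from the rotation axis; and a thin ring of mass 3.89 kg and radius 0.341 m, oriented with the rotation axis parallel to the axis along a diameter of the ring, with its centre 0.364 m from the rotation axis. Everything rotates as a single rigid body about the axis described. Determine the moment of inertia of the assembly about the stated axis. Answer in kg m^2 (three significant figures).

Solid sphere: I_cm = (2/5)MR² = (2/5)(2.02)(0.045)² = 0.0016362 kg m^2; centre at d = 0.817 m, so the parallel axis theorem gives I = 0.0016362 + (2.02)(0.817)² = 1.35 kg m^2.
Solid sphere: I_cm = (2/5)MR² = (2/5)(1.02)(0.22)² = 0.019747 kg m^2; centre at d = 0.796 m, so the parallel axis theorem gives I = 0.019747 + (1.02)(0.796)² = 0.66604 kg m^2.
Solid disk: I_cm = (1/2)MR² = (1/2)(0.154)(0.162)² = 0.0020208 kg m^2; centre at d = 0.72 m, so the parallel axis theorem gives I = 0.0020208 + (0.154)(0.72)² = 0.081854 kg m^2.
Thin ring: I_cm = (1/2)MR² = (1/2)(3.89)(0.341)² = 0.22617 kg m^2; centre at d = 0.364 m, so the parallel axis theorem gives I = 0.22617 + (3.89)(0.364)² = 0.74158 kg m^2.
Total I = 1.35 + 0.66604 + 0.081854 + 0.74158 = 2.8394 kg m^2.

2.84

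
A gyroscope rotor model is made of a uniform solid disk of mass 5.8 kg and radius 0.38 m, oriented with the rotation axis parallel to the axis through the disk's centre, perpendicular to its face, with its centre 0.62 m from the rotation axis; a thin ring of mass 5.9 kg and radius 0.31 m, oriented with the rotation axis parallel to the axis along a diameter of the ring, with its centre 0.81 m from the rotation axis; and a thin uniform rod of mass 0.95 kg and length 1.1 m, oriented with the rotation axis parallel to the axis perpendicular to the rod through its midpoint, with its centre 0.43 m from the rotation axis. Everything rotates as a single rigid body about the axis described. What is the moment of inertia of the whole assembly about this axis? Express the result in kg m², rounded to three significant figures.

Solid disk: I_cm = (1/2)MR² = (1/2)(5.8)(0.38)² = 0.41876 kg m²; centre at d = 0.62 m, so the parallel axis theorem gives I = 0.41876 + (5.8)(0.62)² = 2.6483 kg m².
Thin ring: I_cm = (1/2)MR² = (1/2)(5.9)(0.31)² = 0.2835 kg m²; centre at d = 0.81 m, so the parallel axis theorem gives I = 0.2835 + (5.9)(0.81)² = 4.1545 kg m².
Thin rod: I_cm = (1/12)ML² = (1/12)(0.95)(1.1)² = 0.095792 kg m²; centre at d = 0.43 m, so the parallel axis theorem gives I = 0.095792 + (0.95)(0.43)² = 0.27145 kg m².
Total I = 2.6483 + 4.1545 + 0.27145 = 7.0742 kg m².

7.07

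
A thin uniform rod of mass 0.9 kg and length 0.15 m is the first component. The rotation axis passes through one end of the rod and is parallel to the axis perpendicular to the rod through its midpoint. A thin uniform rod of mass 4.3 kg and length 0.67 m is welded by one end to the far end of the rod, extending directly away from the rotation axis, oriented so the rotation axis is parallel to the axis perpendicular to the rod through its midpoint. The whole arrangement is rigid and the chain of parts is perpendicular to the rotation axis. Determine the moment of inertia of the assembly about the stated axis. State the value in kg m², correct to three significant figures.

Thin rod: I_cm = (1/12)ML² = (1/12)(0.9)(0.15)² = 0.0016875 kg m²; centre at d = 0.075 m, so I = I_cm + Md² gives I = 0.0016875 + (0.9)(0.075)² = 0.00675 kg m².
Thin rod: I_cm = (1/12)ML² = (1/12)(4.3)(0.67)² = 0.16086 kg m²; centre at d = 0.075 + 0.075 + 0.335 = 0.485 m, so I = I_cm + Md² gives I = 0.16086 + (4.3)(0.485)² = 1.1723 kg m².
Total I = 0.00675 + 1.1723 = 1.1791 kg m².

1.18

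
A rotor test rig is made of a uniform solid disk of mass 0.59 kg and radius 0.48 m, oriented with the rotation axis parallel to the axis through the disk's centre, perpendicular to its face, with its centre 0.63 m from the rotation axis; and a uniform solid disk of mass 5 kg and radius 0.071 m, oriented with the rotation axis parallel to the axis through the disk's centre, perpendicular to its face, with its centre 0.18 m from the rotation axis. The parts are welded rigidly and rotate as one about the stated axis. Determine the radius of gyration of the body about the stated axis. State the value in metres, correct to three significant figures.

Solid disk: I_cm = (1/2)MR² = (1/2)(0.59)(0.48)² = 0.067968 kg m²; centre at d = 0.63 m, so I = I_cm + Md² gives I = 0.067968 + (0.59)(0.63)² = 0.30214 kg m².
Solid disk: I_cm = (1/2)MR² = (1/2)(5)(0.071)² = 0.012602 kg m²; centre at d = 0.18 m, so I = I_cm + Md² gives I = 0.012602 + (5)(0.18)² = 0.1746 kg m².
Total I = 0.47674 kg m²; total mass M = 5.59 kg.
k = √(I/M) = √(0.47674/5.59) = 0.29204 m.

0.292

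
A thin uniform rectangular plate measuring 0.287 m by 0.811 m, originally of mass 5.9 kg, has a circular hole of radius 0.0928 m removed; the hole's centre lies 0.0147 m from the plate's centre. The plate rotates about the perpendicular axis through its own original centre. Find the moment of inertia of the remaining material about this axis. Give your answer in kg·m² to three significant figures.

Unpierced body about its centre: I₀ = (1/12)M(a²+b²) = (1/12)(5.9)[(0.287)² + (0.811)²] = 0.36388 kg·m².
The removed disk has mass m = M·πr²/(ab) = (5.9)·π(0.0928)²/(0.287·0.811) = 0.6858 kg (same uniform areal density).
Its moment of inertia about the rotation axis (parallel-axis theorem): I_hole = (1/2)mr² + md² = (1/2)(0.6858)(0.0928)² + (0.6858)(0.0147)² = 0.0031012 kg·m².
Treating the hole as negative mass, I = I₀ − I_hole = 0.36388 − 0.0031012 = 0.36078 kg·m².

0.361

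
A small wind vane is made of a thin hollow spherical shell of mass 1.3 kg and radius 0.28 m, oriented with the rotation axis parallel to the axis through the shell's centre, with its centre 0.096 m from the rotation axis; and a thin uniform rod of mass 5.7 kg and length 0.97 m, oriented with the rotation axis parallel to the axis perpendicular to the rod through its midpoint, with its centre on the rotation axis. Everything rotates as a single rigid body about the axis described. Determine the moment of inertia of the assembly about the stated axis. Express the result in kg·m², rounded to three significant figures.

0.527

Spherical shell: I_cm = (2/3)MR² = (2/3)(1.3)(0.28)² = 0.067947 kg·m²; centre at d = 0.096 m, so the parallel axis theorem gives I = 0.067947 + (1.3)(0.096)² = 0.079927 kg·m².
Thin rod: I_cm = (1/12)ML² = (1/12)(5.7)(0.97)² = 0.44693 kg·m²; axis through the centre, so I = 0.44693 kg·m².
Total I = 0.079927 + 0.44693 = 0.52685 kg·m².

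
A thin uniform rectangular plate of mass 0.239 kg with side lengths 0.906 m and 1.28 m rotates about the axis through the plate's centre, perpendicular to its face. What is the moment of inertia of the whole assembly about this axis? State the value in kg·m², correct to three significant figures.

I_cm = (1/12)M(a²+b²) = (1/12)(0.239)[(0.906)² + (1.28)²] = 0.04898 kg·m²; axis through the centre, so I = 0.04898 kg·m².

0.0490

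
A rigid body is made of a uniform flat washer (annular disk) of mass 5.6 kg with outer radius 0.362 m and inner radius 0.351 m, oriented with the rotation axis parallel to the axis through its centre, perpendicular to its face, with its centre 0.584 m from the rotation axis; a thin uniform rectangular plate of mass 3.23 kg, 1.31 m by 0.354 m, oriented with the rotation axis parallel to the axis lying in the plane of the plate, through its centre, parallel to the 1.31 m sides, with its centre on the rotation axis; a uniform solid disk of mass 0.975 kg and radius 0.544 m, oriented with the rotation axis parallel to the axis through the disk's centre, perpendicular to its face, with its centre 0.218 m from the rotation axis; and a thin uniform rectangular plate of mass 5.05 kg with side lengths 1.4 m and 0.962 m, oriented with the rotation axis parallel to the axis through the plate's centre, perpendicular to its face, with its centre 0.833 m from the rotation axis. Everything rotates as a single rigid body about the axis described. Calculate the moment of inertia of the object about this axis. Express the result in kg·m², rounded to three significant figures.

Annular disk: I_cm = (1/2)M(R²+r²) = (1/2)(5.6)[(0.362)² + (0.351)²] = 0.71189 kg·m²; centre at d = 0.584 m, so I = I_cm + Md² gives I = 0.71189 + (5.6)(0.584)² = 2.6218 kg·m².
Rectangular plate: I_cm = (1/12)Mb² = (1/12)(3.23)(0.354)² = 0.033731 kg·m²; axis through the centre, so I = 0.033731 kg·m².
Solid disk: I_cm = (1/2)MR² = (1/2)(0.975)(0.544)² = 0.14427 kg·m²; centre at d = 0.218 m, so I = I_cm + Md² gives I = 0.14427 + (0.975)(0.218)² = 0.1906 kg·m².
Rectangular plate: I_cm = (1/12)M(a²+b²) = (1/12)(5.05)[(1.4)² + (0.962)²] = 1.2143 kg·m²; centre at d = 0.833 m, so I = I_cm + Md² gives I = 1.2143 + (5.05)(0.833)² = 4.7184 kg·m².
Total I = 2.6218 + 0.033731 + 0.1906 + 4.7184 = 7.5646 kg·m².

7.56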